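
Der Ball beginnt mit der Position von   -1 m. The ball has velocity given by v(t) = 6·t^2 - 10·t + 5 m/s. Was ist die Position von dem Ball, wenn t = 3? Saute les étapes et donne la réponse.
Bei t = 3, x = 23.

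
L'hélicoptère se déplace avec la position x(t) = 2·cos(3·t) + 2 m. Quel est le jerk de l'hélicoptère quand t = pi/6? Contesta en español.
Para resolver esto, necesitamos tomar 3 derivadas de nuestra ecuación de la posición x(t) = 2·cos(3·t) + 2. La derivada de la posición da la velocidad: v(t) = -6·sin(3·t). La derivada de la velocidad da la aceleración: a(t) = -18·cos(3·t). Derivando la aceleración, obtenemos la sacudida: j(t) = 54·sin(3·t). Tenemos la sacudida j(t) = 54·sin(3·t). Sustituyendo t = pi/6: j(pi/6) = 54.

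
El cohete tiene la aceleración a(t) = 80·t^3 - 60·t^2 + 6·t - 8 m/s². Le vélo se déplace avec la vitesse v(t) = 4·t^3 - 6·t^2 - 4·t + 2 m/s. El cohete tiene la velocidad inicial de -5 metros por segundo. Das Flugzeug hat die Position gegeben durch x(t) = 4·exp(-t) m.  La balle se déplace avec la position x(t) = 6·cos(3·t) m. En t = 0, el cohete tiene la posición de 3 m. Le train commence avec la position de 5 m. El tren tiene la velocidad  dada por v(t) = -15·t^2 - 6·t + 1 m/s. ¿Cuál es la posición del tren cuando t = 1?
Para resolver esto, necesitamos tomar 1 integral de nuestra ecuación de la velocidad v(t) = -15·t^2 - 6·t + 1. Tomando ∫v(t)dt y aplicando x(0) = 5, encontramos x(t) = -5·t^3 - 3·t^2 + t + 5. Usando x(t) = -5·t^3 - 3·t^2 + t + 5 y sustituyendo t = 1, encontramos x = -2.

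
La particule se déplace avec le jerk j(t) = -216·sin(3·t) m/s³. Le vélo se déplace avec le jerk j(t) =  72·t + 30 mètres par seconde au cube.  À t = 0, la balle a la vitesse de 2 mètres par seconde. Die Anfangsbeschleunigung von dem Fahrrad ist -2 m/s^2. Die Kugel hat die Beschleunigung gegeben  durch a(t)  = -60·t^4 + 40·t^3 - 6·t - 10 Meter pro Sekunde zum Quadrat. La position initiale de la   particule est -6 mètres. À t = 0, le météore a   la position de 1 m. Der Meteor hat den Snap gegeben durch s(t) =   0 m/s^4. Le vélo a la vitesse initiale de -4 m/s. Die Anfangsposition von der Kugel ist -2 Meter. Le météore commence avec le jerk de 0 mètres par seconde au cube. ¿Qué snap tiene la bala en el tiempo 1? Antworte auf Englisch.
Starting from acceleration a(t) = -60·t^4 + 40·t^3 - 6·t - 10, we take 2 derivatives. The derivative of acceleration gives jerk: j(t) = -240·t^3 + 120·t^2 - 6. Differentiating jerk, we get snap: s(t) = -720·t^2 + 240·t. Using s(t) = -720·t^2 + 240·t and substituting t = 1, we find s = -480.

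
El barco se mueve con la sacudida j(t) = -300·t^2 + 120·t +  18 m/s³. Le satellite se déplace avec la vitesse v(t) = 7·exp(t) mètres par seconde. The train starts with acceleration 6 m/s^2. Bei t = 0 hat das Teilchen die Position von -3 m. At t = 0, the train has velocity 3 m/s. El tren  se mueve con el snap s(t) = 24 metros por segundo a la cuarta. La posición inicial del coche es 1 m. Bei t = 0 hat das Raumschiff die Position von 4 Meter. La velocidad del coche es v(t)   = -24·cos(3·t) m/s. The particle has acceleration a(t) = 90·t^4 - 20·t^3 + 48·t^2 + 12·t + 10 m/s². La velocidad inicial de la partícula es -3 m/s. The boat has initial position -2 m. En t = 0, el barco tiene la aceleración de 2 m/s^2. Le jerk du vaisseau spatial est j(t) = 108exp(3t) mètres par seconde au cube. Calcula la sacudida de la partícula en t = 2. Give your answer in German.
Ausgehend von der Beschleunigung a(t) = 90·t^4 - 20·t^3 + 48·t^2 + 12·t + 10, nehmen wir 1 Ableitung. Die Ableitung von der Beschleunigung ergibt den Ruck: j(t) = 360·t^3 - 60·t^2 + 96·t + 12. Aus der Gleichung für den Ruck j(t) = 360·t^3 - 60·t^2 + 96·t + 12, setzen wir t = 2 ein und erhalten j = 2844.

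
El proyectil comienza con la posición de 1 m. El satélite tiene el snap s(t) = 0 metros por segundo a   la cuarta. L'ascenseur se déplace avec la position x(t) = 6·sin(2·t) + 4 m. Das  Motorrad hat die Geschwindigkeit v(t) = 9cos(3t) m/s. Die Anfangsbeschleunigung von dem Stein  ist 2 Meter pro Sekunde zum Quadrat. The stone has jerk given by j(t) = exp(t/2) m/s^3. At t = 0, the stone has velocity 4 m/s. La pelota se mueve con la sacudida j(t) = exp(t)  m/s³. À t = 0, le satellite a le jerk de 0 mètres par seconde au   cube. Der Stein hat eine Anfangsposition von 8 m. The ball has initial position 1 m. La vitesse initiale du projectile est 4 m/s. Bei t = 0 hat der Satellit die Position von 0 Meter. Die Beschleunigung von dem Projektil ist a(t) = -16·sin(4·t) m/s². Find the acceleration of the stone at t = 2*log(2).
We must find the antiderivative of our jerk equation j(t) = exp(t/2) 1 time. The integral of jerk is acceleration. Using a(0) = 2, we get a(t) = 2·exp(t/2). From the given acceleration equation a(t) = 2·exp(t/2), we substitute t = 2*log(2) to get a = 4.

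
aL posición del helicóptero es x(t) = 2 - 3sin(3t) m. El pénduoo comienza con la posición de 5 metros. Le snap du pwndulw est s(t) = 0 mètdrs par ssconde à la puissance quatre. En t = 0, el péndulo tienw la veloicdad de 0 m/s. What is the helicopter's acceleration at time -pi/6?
To solve this, we need to take 2 derivatives of our position equation x(t) = 2 - 3·sin(3·t). The derivative of position gives velocity: v(t) = -9·cos(3·t). Taking d/dt of v(t), we find a(t) = 27·sin(3·t). From the given acceleration equation a(t) = 27·sin(3·t), we substitute t = -pi/6 to get a = -27.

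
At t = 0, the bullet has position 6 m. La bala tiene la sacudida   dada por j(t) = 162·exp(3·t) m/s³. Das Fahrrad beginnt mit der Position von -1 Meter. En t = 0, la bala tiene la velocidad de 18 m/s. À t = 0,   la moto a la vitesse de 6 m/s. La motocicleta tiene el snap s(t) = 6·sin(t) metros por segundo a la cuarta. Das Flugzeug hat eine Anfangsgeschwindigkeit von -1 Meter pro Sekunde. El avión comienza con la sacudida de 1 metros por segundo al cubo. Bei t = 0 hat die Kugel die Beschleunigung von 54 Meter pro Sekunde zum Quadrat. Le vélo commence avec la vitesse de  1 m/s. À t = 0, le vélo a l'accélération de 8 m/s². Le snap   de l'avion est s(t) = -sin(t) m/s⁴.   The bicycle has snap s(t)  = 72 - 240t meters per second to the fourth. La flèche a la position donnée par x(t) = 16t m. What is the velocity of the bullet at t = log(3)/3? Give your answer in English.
We must find the integral of our jerk equation j(t) = 162·exp(3·t) 2 times. The antiderivative of jerk, with a(0) = 54, gives acceleration: a(t) = 54·exp(3·t). Integrating acceleration and using the initial condition v(0) = 18, we get v(t) = 18·exp(3·t). We have velocity v(t) = 18·exp(3·t). Substituting t = log(3)/3: v(log(3)/3) = 54.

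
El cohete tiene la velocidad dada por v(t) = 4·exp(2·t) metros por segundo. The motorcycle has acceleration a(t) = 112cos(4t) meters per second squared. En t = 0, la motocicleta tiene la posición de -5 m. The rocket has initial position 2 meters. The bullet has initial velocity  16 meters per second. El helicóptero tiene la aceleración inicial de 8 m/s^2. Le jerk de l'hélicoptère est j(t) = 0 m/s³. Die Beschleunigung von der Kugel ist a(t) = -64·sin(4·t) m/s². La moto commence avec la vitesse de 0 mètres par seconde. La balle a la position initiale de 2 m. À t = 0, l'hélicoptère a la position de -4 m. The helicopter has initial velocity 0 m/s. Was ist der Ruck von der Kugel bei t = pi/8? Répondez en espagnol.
Debemos derivar nuestra ecuación de la aceleración a(t) = -64·sin(4·t) 1 vez. La derivada de la aceleración da la sacudida: j(t) = -256·cos(4·t). De la ecuación de la sacudida j(t) = -256·cos(4·t), sustituimos t = pi/8 para obtener j = 0.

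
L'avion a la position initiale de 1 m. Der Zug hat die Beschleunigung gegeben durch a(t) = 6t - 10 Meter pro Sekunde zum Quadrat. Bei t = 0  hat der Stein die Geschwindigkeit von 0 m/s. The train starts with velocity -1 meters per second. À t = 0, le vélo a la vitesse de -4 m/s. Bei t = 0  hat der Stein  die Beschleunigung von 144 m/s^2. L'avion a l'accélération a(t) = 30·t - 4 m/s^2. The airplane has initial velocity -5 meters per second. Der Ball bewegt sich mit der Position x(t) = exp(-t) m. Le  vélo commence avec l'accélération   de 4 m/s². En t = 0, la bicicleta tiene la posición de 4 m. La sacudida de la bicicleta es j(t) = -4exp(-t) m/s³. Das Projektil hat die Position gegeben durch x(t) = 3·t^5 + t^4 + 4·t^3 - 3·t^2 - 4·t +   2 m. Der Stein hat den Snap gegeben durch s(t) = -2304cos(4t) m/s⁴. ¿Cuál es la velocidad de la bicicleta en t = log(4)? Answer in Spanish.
Para resolver esto, necesitamos tomar 2 antiderivadas de nuestra ecuación de la sacudida j(t) = -4·exp(-t). Integrando la sacudida y usando la condición inicial a(0) = 4, obtenemos a(t) = 4·exp(-t). La antiderivada de la aceleración, con v(0) = -4, da la velocidad: v(t) = -4·exp(-t). De la ecuación de la velocidad v(t) = -4·exp(-t), sustituimos t = log(4) para obtener v = -1.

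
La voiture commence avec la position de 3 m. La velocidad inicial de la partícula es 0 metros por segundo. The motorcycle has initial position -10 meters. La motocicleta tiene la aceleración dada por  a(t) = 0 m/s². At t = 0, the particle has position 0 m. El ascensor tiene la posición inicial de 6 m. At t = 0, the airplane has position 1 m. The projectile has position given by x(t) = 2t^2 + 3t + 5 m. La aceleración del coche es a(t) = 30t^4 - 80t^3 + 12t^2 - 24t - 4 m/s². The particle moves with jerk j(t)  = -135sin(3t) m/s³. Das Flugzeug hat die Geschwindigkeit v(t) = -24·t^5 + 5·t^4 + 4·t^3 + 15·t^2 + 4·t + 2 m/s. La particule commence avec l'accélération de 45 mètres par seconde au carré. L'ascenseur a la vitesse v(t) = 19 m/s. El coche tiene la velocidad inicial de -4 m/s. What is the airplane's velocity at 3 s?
From the given velocity equation v(t) = -24·t^5 + 5·t^4 + 4·t^3 + 15·t^2 + 4·t + 2, we substitute t = 3 to get v = -5170.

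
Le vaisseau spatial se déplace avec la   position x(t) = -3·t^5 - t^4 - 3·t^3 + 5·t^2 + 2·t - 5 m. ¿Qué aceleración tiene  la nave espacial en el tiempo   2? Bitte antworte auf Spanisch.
Debemos derivar nuestra ecuación de la posición x(t) = -3·t^5 - t^4 - 3·t^3 + 5·t^2 + 2·t - 5 2 veces. La derivada de la posición da la velocidad: v(t) = -15·t^4 - 4·t^3 - 9·t^2 + 10·t + 2. Derivando la velocidad, obtenemos la aceleración: a(t) = -60·t^3 - 12·t^2 - 18·t + 10. De la ecuación de la aceleración a(t) = -60·t^3 - 12·t^2 - 18·t + 10, sustituimos t = 2 para obtener a = -554.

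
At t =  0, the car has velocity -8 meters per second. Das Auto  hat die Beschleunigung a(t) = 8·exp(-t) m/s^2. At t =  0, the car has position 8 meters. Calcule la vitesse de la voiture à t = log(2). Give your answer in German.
Wir müssen unsere Gleichung für die Beschleunigung a(t) = 8·exp(-t) 1-mal integrieren. Durch Integration von der Beschleunigung und Verwendung der Anfangsbedingung v(0) = -8, erhalten wir v(t) = -8·exp(-t). Wir haben die Geschwindigkeit v(t) = -8·exp(-t). Durch Einsetzen von t = log(2): v(log(2)) = -4.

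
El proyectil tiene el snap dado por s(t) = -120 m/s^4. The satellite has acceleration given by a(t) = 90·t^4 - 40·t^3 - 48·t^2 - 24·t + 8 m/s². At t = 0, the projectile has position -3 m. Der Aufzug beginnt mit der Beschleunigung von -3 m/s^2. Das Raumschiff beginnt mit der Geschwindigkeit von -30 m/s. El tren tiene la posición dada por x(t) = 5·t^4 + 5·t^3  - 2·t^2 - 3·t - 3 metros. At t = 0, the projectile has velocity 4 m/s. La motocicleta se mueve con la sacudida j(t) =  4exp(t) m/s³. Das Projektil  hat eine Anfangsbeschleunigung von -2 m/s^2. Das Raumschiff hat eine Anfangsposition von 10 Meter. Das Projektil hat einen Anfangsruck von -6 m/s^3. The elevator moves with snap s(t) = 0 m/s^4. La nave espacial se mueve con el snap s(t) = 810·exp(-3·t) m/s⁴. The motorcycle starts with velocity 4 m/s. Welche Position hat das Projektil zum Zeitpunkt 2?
Wir müssen das Integral unserer Gleichung für den Snap s(t) = -120 4-mal finden. Die Stammfunktion von dem Snap ist der Ruck. Mit j(0) = -6 erhalten wir j(t) = -120·t - 6. Durch Integration von dem Ruck und Verwendung der Anfangsbedingung a(0) = -2, erhalten wir a(t) = -60·t^2 - 6·t - 2. Durch Integration von der Beschleunigung und Verwendung der Anfangsbedingung v(0) = 4, erhalten wir v(t) = -20·t^3 - 3·t^2 - 2·t + 4. Mit ∫v(t)dt und Anwendung von x(0) = -3, finden wir x(t) = -5·t^4 - t^3 - t^2 + 4·t - 3. Wir haben die Position x(t) = -5·t^4 - t^3 - t^2 + 4·t - 3. Durch Einsetzen von t = 2: x(2) = -87.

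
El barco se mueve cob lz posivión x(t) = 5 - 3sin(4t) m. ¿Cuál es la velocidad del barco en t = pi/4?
Para resolver esto, necesitamos tomar 1 derivada de nuestra ecuación de la posición x(t) = 5 - 3·sin(4·t). Tomando d/dt de x(t), encontramos v(t) = -12·cos(4·t). Usando v(t) = -12·cos(4·t) y sustituyendo t = pi/4, encontramos v = 12.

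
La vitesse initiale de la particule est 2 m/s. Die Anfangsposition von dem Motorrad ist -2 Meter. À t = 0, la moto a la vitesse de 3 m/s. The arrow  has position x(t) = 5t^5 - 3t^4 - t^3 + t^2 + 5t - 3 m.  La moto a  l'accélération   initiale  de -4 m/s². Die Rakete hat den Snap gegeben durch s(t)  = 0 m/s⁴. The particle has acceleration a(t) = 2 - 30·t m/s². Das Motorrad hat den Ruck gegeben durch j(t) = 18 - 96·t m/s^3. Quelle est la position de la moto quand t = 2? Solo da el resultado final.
La réponse est -44.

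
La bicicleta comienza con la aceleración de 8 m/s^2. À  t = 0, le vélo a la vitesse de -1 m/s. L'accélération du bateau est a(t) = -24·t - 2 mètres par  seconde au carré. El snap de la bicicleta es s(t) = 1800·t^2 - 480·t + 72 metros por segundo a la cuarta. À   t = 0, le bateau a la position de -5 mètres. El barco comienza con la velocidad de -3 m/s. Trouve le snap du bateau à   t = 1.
Pour résoudre ceci, nous devons prendre 2 dérivées de notre équation de l'accélération a(t) = -24·t - 2. En dérivant l'accélération, nous obtenons le jerk: j(t) = -24. La dérivée du jerk donne le snap: s(t) = 0. De l'équation du snap s(t) = 0, nous substituons t = 1 pour obtenir s = 0.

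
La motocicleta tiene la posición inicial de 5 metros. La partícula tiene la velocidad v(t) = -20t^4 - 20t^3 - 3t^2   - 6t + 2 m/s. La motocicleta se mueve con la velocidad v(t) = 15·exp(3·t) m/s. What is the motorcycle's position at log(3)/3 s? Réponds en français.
Pour résoudre ceci, nous devons prendre 1 intégrale de notre équation de la vitesse v(t) = 15·exp(3·t). En prenant ∫v(t)dt et en appliquant x(0) = 5, nous trouvons x(t) = 5·exp(3·t). En utilisant x(t) = 5·exp(3·t) et en substituant t = log(3)/3, nous trouvons x = 15.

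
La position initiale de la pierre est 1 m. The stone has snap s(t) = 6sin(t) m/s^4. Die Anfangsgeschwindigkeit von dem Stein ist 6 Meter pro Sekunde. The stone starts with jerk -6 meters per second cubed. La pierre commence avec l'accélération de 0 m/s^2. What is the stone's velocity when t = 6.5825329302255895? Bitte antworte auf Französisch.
Pour résoudre ceci, nous devons prendre 3 intégrales de notre équation du snap s(t) = 6·sin(t). L'intégrale du snap, avec j(0) = -6, donne le jerk: j(t) = -6·cos(t). L'intégrale du jerk, avec a(0) = 0, donne l'accélération: a(t) = -6·sin(t). La primitive de l'accélération, avec v(0) = 6, donne la vitesse: v(t) = 6·cos(t). En utilisant v(t) = 6·cos(t) et en substituant t = 6.5825329302255895, nous trouvons v = 5.73317445834395.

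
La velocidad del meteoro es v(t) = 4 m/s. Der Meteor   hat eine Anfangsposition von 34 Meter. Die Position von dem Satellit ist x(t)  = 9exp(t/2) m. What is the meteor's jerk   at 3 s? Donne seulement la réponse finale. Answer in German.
Der Ruck bei t = 3 ist j = 0.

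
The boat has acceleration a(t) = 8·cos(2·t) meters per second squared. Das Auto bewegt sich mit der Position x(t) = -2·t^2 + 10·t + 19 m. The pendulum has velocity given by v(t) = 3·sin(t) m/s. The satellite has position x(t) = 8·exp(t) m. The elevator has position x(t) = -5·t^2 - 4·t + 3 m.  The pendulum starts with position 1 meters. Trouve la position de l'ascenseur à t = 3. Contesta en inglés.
Using x(t) = -5·t^2 - 4·t + 3 and substituting t = 3, we find x = -54.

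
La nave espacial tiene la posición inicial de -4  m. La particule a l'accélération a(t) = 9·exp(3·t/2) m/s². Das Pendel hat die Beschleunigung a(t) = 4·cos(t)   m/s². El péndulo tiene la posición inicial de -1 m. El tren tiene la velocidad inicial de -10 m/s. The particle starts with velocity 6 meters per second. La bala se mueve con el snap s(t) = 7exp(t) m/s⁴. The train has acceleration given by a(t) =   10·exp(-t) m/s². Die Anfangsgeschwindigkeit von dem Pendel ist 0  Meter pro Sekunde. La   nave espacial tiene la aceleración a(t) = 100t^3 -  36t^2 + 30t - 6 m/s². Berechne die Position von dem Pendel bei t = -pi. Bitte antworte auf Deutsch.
Wir müssen die Stammfunktion unserer Gleichung für die Beschleunigung a(t) = 4·cos(t) 2-mal finden. Mit ∫a(t)dt und Anwendung von v(0) = 0, finden wir v(t) = 4·sin(t). Mit ∫v(t)dt und Anwendung von x(0) = -1, finden wir x(t) = 3 - 4·cos(t). Mit x(t) = 3 - 4·cos(t) und Einsetzen von t = -pi, finden wir x = 7.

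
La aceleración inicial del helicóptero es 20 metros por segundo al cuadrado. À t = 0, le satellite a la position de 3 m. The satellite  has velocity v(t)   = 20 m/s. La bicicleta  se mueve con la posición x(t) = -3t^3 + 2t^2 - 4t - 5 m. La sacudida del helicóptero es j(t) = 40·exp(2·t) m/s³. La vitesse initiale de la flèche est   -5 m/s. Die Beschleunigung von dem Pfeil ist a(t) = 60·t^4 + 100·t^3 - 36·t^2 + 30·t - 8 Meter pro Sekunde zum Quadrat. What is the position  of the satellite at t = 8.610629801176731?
We must find the antiderivative of our velocity equation v(t) = 20 1 time. Taking ∫v(t)dt and applying x(0) = 3, we find x(t) = 20·t + 3. We have position x(t) = 20·t + 3. Substituting t = 8.610629801176731: x(8.610629801176731) = 175.212596023535.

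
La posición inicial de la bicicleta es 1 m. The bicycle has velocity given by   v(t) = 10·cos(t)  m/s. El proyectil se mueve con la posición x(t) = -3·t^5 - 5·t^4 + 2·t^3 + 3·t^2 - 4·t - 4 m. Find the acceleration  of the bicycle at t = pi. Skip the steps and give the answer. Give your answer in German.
a(pi) = 0.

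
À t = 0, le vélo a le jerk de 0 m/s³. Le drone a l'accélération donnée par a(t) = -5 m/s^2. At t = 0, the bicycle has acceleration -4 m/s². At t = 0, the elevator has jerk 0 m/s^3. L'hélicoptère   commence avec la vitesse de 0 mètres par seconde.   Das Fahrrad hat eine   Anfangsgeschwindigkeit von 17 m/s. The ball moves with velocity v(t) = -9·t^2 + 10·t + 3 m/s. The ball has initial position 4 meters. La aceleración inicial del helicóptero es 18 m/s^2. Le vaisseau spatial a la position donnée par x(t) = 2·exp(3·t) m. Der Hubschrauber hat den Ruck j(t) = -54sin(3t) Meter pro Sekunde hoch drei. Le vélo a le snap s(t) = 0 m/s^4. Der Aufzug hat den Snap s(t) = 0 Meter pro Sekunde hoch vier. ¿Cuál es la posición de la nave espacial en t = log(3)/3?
De la ecuación de la posición x(t) = 2·exp(3·t), sustituimos t = log(3)/3 para obtener x = 6.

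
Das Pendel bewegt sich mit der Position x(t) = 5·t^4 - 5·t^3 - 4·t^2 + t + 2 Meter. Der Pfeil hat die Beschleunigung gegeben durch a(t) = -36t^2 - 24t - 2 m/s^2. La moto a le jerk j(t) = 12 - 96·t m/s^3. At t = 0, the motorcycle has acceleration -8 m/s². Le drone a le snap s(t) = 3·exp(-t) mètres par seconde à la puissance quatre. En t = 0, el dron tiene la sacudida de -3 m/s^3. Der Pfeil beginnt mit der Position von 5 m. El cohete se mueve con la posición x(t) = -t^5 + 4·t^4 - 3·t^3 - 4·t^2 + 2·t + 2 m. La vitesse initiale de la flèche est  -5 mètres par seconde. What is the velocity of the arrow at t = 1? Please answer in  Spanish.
Necesitamos integrar nuestra ecuación de la aceleración a(t) = -36·t^2 - 24·t - 2 1 vez. Tomando ∫a(t)dt y aplicando v(0) = -5, encontramos v(t) = -12·t^3 - 12·t^2 - 2·t - 5. Usando v(t) = -12·t^3 - 12·t^2 - 2·t - 5 y sustituyendo t = 1, encontramos v = -31.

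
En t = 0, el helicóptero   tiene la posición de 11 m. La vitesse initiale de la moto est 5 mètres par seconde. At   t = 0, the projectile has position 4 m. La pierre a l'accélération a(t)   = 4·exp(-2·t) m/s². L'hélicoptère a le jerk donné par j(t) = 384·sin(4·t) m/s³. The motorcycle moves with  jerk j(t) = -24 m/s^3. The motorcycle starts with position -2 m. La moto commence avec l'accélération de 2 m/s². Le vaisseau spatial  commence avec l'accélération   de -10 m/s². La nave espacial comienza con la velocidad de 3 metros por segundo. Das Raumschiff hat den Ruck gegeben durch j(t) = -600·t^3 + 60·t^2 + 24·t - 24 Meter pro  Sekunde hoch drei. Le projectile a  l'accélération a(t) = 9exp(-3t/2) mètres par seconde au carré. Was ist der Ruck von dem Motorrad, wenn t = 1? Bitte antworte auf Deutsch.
Aus der Gleichung für den Ruck j(t) = -24, setzen wir t = 1 ein und erhalten j = -24.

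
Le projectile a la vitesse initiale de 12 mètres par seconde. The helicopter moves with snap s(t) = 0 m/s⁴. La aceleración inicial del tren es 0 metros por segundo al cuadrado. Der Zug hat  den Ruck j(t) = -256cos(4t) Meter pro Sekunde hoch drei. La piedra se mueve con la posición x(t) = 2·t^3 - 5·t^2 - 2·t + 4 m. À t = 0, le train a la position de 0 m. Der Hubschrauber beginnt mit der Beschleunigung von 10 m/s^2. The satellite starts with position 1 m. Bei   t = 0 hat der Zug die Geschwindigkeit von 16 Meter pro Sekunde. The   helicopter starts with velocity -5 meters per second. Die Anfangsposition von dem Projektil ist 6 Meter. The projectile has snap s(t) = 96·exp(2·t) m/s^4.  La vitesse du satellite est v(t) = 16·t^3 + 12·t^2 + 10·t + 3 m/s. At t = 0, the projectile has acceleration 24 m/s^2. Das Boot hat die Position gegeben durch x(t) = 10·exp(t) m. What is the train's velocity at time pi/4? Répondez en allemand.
Wir müssen das Integral unserer Gleichung für den Ruck j(t) = -256·cos(4·t) 2-mal finden. Die Stammfunktion von dem Ruck, mit a(0) = 0, ergibt die Beschleunigung: a(t) = -64·sin(4·t). Durch Integration von der Beschleunigung und Verwendung der Anfangsbedingung v(0) = 16, erhalten wir v(t) = 16·cos(4·t). Wir haben die Geschwindigkeit v(t) = 16·cos(4·t). Durch Einsetzen von t = pi/4: v(pi/4) = -16.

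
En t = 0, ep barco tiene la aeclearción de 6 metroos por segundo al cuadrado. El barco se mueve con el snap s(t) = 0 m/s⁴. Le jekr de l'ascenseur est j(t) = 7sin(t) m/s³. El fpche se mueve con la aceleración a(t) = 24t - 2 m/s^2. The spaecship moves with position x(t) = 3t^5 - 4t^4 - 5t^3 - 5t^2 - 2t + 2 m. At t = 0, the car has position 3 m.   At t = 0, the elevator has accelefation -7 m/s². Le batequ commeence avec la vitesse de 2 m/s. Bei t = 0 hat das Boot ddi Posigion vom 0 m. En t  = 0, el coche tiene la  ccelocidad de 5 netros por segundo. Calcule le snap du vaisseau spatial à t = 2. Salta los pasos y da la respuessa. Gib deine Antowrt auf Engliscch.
At t = 2, s = 624.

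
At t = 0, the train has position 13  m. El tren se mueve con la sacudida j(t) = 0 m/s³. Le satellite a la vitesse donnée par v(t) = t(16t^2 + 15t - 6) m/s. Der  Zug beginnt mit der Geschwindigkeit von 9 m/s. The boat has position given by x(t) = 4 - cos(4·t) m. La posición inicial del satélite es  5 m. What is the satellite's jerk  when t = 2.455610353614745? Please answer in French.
En partant de la vitesse v(t) = t·(16·t^2 + 15·t - 6), nous prenons 2 dérivées. En dérivant la vitesse, nous obtenons l'accélération: a(t) = 16·t^2 + t·(32·t + 15) + 15·t - 6. En prenant d/dt de a(t), nous trouvons j(t) = 96·t + 30. Nous avons le jerk j(t) = 96·t + 30. En substituant t = 2.455610353614745: j(2.455610353614745) = 265.738593947016.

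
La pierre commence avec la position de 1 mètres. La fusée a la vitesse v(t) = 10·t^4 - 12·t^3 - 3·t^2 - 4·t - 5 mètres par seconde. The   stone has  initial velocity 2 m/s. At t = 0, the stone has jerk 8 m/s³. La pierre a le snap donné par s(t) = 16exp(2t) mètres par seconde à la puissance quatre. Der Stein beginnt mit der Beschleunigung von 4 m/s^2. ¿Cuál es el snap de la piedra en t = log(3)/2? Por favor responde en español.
Usando s(t) = 16·exp(2·t) y sustituyendo t = log(3)/2, encontramos s = 48.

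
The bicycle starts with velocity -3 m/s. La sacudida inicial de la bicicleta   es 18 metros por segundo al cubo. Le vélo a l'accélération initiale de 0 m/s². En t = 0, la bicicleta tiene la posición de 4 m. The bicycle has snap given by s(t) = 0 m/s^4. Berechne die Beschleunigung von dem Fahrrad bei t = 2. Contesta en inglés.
Starting from snap s(t) = 0, we take 2 integrals. Finding the antiderivative of s(t) and using j(0) = 18: j(t) = 18. Taking ∫j(t)dt and applying a(0) = 0, we find a(t) = 18·t. From the given acceleration equation a(t) = 18·t, we substitute t = 2 to get a = 36.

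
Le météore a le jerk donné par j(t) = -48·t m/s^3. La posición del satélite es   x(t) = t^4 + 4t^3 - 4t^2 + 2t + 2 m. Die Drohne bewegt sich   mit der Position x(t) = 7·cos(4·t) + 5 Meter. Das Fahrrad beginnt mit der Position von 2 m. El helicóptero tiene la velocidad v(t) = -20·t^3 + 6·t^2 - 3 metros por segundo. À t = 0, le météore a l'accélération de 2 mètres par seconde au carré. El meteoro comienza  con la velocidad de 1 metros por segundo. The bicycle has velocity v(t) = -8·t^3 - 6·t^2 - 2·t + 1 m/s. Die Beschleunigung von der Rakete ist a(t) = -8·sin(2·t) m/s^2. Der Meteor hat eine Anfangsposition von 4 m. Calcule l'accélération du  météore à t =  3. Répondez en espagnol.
Debemos encontrar la antiderivada de nuestra ecuación de la sacudida j(t) = -48·t 1 vez. La integral de la sacudida es la aceleración. Usando a(0) = 2, obtenemos a(t) = 2 - 24·t^2. Usando a(t) = 2 - 24·t^2 y sustituyendo t = 3, encontramos a = -214.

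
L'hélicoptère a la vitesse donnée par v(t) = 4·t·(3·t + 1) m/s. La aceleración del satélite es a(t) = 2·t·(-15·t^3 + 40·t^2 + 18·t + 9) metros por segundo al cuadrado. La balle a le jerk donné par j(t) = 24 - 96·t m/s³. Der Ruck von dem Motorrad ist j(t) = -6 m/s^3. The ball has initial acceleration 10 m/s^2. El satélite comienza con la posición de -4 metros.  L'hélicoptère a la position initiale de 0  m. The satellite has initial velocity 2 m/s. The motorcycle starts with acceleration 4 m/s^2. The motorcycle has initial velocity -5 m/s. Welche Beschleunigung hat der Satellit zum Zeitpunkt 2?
Aus der Gleichung für die Beschleunigung a(t) = 2·t·(-15·t^3 + 40·t^2 + 18·t + 9), setzen wir t = 2 ein und erhalten a = 340.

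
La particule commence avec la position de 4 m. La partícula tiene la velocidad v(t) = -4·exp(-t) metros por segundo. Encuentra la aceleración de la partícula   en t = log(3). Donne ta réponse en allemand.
Ausgehend von der Geschwindigkeit v(t) = -4·exp(-t), nehmen wir 1 Ableitung. Durch Ableiten von der Geschwindigkeit erhalten wir die Beschleunigung: a(t) = 4·exp(-t). Aus der Gleichung für die Beschleunigung a(t) = 4·exp(-t), setzen wir t = log(3) ein und erhalten a = 4/3.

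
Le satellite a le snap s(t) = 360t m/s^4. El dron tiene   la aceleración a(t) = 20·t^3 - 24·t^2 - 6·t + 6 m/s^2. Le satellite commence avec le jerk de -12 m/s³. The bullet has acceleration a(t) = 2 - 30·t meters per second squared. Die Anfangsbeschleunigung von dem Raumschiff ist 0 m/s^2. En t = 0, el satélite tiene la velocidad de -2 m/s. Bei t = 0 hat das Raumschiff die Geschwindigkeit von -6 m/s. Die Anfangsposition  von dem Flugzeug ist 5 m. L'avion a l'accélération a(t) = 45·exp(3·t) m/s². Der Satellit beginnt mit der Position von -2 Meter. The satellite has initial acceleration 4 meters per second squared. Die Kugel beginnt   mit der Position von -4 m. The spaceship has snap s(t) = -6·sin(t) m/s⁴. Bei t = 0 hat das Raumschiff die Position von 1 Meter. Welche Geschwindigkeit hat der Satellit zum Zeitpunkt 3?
Ausgehend von dem Snap s(t) = 360·t, nehmen wir 3 Integrale. Das Integral von dem Snap ist der Ruck. Mit j(0) = -12 erhalten wir j(t) = 180·t^2 - 12. Durch Integration von dem Ruck und Verwendung der Anfangsbedingung a(0) = 4, erhalten wir a(t) = 60·t^3 - 12·t + 4. Die Stammfunktion von der Beschleunigung, mit v(0) = -2, ergibt die Geschwindigkeit: v(t) = 15·t^4 - 6·t^2 + 4·t - 2. Mit v(t) = 15·t^4 - 6·t^2 + 4·t - 2 und Einsetzen von t = 3, finden wir v = 1171.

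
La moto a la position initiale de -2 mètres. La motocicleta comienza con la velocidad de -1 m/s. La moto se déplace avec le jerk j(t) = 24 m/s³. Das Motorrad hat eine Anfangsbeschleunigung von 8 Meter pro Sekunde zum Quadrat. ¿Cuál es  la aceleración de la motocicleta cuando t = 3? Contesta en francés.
En partant du jerk j(t) = 24, nous prenons 1 primitive. La primitive du jerk est l'accélération. En utilisant a(0) = 8, nous obtenons a(t) = 24·t + 8. De l'équation de l'accélération a(t) = 24·t + 8, nous substituons t = 3 pour obtenir a = 80.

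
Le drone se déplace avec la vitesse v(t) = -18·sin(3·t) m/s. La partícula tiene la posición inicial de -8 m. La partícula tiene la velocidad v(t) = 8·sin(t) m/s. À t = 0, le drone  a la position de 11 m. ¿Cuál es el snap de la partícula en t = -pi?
Partiendo de la velocidad v(t) = 8·sin(t), tomamos 3 derivadas. La derivada de la velocidad da la aceleración: a(t) = 8·cos(t). Derivando la aceleración, obtenemos la sacudida: j(t) = -8·sin(t). Derivando la sacudida, obtenemos el snap: s(t) = -8·cos(t). Usando s(t) = -8·cos(t) y sustituyendo t = -pi, encontramos s = 8.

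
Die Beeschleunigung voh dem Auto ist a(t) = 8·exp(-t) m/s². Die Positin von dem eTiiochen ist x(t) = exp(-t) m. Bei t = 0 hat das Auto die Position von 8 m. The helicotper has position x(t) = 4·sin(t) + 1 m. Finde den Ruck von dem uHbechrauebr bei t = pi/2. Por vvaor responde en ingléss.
To solve this, we need to take 3 derivatives of our position equation x(t) = 4·sin(t) + 1. Taking d/dt of x(t), we find v(t) = 4·cos(t). The derivative of velocity gives acceleration: a(t) = -4·sin(t). Taking d/dt of a(t), we find j(t) = -4·cos(t). Using j(t) = -4·cos(t) and substituting t = pi/2, we find j = 0.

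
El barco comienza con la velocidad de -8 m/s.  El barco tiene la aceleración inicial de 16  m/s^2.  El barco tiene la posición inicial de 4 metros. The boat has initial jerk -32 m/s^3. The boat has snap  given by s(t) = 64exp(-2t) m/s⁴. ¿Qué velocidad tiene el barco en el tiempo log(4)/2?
Para resolver esto, necesitamos tomar 3 integrales de nuestra ecuación del snap s(t) = 64·exp(-2·t). La integral del snap es la sacudida. Usando j(0) = -32, obtenemos j(t) = -32·exp(-2·t). La integral de la sacudida es la aceleración. Usando a(0) = 16, obtenemos a(t) = 16·exp(-2·t). La antiderivada de la aceleración es la velocidad. Usando v(0) = -8, obtenemos v(t) = -8·exp(-2·t). Tenemos la velocidad v(t) = -8·exp(-2·t). Sustituyendo t = log(4)/2: v(log(4)/2) = -2.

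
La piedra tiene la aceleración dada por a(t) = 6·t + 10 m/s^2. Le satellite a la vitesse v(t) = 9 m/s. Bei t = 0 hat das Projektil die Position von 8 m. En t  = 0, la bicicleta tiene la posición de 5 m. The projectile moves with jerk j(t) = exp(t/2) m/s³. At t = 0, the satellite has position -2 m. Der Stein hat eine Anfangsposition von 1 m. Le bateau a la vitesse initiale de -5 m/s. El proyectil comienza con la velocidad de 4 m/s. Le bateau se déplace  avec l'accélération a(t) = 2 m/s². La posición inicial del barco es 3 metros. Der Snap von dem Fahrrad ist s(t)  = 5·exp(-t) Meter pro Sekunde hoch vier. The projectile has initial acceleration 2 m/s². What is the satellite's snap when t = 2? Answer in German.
Ausgehend von der Geschwindigkeit v(t) = 9, nehmen wir 3 Ableitungen. Die Ableitung von der Geschwindigkeit ergibt die Beschleunigung: a(t) = 0. Durch Ableiten von der Beschleunigung erhalten wir den Ruck: j(t) = 0. Durch Ableiten von dem Ruck erhalten wir den Snap: s(t) = 0. Aus der Gleichung für den Snap s(t) = 0, setzen wir t = 2 ein und erhalten s = 0.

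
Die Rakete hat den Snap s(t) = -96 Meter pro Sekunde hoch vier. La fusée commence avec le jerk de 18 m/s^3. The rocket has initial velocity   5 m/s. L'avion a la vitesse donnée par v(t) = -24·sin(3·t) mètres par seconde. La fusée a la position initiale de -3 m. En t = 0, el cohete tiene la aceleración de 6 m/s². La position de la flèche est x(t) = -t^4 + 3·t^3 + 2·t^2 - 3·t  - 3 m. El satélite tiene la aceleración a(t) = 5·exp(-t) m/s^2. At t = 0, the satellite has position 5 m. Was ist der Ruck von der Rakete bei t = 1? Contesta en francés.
Nous devons trouver l'intégrale de notre équation du snap s(t) = -96 1 fois. La primitive du snap est le jerk. En utilisant j(0) = 18, nous obtenons j(t) = 18 - 96·t. Nous avons le jerk j(t) = 18 - 96·t. En substituant t = 1: j(1) = -78.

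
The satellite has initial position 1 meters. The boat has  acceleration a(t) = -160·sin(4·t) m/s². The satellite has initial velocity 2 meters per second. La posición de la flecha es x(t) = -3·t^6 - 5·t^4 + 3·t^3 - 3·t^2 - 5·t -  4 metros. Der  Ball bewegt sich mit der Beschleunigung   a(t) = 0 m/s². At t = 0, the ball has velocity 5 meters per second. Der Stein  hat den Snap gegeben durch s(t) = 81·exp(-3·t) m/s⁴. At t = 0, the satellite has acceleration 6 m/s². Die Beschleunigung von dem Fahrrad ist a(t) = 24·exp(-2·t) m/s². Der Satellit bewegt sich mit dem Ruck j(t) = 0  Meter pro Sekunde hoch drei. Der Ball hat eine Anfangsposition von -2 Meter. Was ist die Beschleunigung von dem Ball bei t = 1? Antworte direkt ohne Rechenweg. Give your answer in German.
Die Beschleunigung bei t = 1 ist a = 0.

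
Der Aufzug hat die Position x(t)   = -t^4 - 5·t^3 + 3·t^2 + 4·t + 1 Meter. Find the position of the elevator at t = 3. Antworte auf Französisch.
Nous avons la position x(t) = -t^4 - 5·t^3 + 3·t^2 + 4·t + 1. En substituant t = 3: x(3) = -176.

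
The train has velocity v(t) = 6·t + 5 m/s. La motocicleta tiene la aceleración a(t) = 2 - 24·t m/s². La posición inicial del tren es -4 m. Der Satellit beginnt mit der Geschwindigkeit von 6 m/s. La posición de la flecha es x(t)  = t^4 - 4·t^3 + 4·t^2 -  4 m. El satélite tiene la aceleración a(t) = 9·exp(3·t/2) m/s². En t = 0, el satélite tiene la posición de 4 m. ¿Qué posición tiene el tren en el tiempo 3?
Para resolver esto, necesitamos tomar 1 integral de nuestra ecuación de la velocidad v(t) = 6·t + 5. La integral de la velocidad, con x(0) = -4, da la posición: x(t) = 3·t^2 + 5·t - 4. Usando x(t) = 3·t^2 + 5·t - 4 y sustituyendo t = 3, encontramos x = 38.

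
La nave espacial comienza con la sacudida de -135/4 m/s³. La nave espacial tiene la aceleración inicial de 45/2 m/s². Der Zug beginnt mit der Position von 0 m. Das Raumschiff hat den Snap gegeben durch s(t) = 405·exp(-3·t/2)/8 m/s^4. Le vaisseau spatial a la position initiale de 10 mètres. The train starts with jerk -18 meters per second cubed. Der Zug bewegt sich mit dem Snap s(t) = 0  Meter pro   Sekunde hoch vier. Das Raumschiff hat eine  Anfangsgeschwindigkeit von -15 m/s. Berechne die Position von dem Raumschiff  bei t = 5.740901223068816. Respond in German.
Ausgehend von dem Snap s(t) = 405·exp(-3·t/2)/8, nehmen wir 4 Stammfunktionen. Durch Integration von dem Snap und Verwendung der Anfangsbedingung j(0) = -135/4, erhalten wir j(t) = -135·exp(-3·t/2)/4. Mit ∫j(t)dt und Anwendung von a(0) = 45/2, finden wir a(t) = 45·exp(-3·t/2)/2. Durch Integration von der Beschleunigung und Verwendung der Anfangsbedingung v(0) = -15, erhalten wir v(t) = -15·exp(-3·t/2). Durch Integration von der Geschwindigkeit und Verwendung der Anfangsbedingung x(0) = 10, erhalten wir x(t) = 10·exp(-3·t/2). Mit x(t) = 10·exp(-3·t/2) und Einsetzen von t = 5.740901223068816, finden wir x = 0.00182027672707309.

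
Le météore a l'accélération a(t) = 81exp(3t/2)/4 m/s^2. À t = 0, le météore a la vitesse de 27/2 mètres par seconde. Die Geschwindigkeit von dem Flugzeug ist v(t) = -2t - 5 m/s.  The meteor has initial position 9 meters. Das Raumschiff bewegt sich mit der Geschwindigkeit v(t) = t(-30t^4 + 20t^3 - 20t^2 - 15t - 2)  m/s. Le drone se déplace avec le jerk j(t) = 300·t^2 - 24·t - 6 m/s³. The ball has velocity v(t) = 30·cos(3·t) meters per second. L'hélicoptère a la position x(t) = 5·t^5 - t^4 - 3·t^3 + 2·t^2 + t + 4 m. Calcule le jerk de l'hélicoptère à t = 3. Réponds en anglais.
To solve this, we need to take 3 derivatives of our position equation x(t) = 5·t^5 - t^4 - 3·t^3 + 2·t^2 + t + 4. The derivative of position gives velocity: v(t) = 25·t^4 - 4·t^3 - 9·t^2 + 4·t + 1. Differentiating velocity, we get acceleration: a(t) = 100·t^3 - 12·t^2 - 18·t + 4. The derivative of acceleration gives jerk: j(t) = 300·t^2 - 24·t - 18. Using j(t) = 300·t^2 - 24·t - 18 and substituting t = 3, we find j = 2610.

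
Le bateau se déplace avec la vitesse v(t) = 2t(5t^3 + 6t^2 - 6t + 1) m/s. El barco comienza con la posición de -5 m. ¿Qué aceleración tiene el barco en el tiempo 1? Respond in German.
Ausgehend von der Geschwindigkeit v(t) = 2·t·(5·t^3 + 6·t^2 - 6·t + 1), nehmen wir 1 Ableitung. Durch Ableiten von der Geschwindigkeit erhalten wir die Beschleunigung: a(t) = 10·t^3 + 12·t^2 + 2·t·(15·t^2 + 12·t - 6) - 12·t + 2. Wir haben die Beschleunigung a(t) = 10·t^3 + 12·t^2 + 2·t·(15·t^2 + 12·t - 6) - 12·t + 2. Durch Einsetzen von t = 1: a(1) = 54.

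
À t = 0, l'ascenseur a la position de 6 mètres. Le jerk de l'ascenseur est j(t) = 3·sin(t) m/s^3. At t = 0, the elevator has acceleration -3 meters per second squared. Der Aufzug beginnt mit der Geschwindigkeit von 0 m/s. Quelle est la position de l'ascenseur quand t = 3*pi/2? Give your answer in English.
To find the answer, we compute 3 antiderivatives of j(t) = 3·sin(t). The integral of jerk is acceleration. Using a(0) = -3, we get a(t) = -3·cos(t). Integrating acceleration and using the initial condition v(0) = 0, we get v(t) = -3·sin(t). Taking ∫v(t)dt and applying x(0) = 6, we find x(t) = 3·cos(t) + 3. Using x(t) = 3·cos(t) + 3 and substituting t = 3*pi/2, we find x = 3.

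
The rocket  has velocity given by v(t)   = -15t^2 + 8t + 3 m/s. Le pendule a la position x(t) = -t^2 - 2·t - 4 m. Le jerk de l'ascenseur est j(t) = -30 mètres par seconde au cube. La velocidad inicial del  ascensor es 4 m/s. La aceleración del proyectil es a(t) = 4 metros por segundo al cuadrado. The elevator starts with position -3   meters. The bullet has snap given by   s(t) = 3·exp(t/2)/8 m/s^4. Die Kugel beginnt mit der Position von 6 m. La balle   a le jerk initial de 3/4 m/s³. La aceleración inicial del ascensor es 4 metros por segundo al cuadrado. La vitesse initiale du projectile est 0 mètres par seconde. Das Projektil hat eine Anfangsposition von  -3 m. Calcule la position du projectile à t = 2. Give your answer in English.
We need to integrate our acceleration equation a(t) = 4 2 times. Integrating acceleration and using the initial condition v(0) = 0, we get v(t) = 4·t. The antiderivative of velocity, with x(0) = -3, gives position: x(t) = 2·t^2 - 3. From the given position equation x(t) = 2·t^2 - 3, we substitute t = 2 to get x = 5.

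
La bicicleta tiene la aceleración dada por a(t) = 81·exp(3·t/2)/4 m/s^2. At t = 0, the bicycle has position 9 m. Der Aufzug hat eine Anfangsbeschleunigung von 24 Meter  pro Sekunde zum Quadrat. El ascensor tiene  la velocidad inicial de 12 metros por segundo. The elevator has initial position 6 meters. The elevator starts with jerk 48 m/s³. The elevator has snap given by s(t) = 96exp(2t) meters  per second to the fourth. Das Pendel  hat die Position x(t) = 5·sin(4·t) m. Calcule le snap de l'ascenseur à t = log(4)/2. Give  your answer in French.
En utilisant s(t) = 96·exp(2·t) et en substituant t = log(4)/2, nous trouvons s = 384.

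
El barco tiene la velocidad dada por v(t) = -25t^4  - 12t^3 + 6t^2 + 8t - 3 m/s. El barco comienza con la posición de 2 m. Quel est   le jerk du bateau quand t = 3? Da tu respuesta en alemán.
Wir müssen unsere Gleichung für die Geschwindigkeit v(t) = -25·t^4 - 12·t^3 + 6·t^2 + 8·t - 3 2-mal ableiten. Die Ableitung von der Geschwindigkeit ergibt die Beschleunigung: a(t) = -100·t^3 - 36·t^2 + 12·t + 8. Mit d/dt von a(t) finden wir j(t) = -300·t^2 - 72·t + 12. Aus der Gleichung für den Ruck j(t) = -300·t^2 - 72·t + 12, setzen wir t = 3 ein und erhalten j = -2904.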